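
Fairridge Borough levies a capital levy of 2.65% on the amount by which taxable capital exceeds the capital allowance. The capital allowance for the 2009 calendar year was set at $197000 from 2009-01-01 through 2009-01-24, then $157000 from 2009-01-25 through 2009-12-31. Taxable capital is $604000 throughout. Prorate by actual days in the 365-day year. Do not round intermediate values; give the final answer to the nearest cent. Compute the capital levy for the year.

$11775.80

2009-01-01 to 2009-01-24: 24 days, exemption $197000 → ($604000 − $197000) × 2.65% × 24/365 = $709.1836
2009-01-25 to 2009-12-31: 341 days, exemption $157000 → ($604000 − $157000) × 2.65% × 341/365 = $11066.6178
Total = $11775.8014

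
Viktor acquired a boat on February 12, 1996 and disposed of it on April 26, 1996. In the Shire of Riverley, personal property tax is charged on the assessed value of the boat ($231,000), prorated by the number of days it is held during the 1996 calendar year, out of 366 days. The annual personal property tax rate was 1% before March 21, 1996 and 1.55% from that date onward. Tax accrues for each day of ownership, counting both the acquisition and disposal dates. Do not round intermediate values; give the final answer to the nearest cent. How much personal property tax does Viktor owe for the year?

February 12 – March 20, 1996: 38 days at 1% → $231,000 × 1% × 38/366 = $239.8361
March 21 – April 26, 1996: 37 days at 1.55% → $231,000 × 1.55% × 37/366 = $361.9631
Total = $601.7992

$601.80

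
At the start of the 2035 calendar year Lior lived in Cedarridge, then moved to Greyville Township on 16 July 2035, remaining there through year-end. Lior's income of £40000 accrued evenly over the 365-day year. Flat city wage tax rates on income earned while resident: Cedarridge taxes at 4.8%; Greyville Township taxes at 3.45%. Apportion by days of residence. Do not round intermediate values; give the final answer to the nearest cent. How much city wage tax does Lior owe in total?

Cedarridge, 1 January – 15 July 2035: 196 days → £40000 × 4.8% × 196/365 = £1031.0137
Greyville Township, 16 July – 31 December 2035: 169 days → £40000 × 3.45% × 169/365 = £638.9589
Total = £1669.9726

£1669.97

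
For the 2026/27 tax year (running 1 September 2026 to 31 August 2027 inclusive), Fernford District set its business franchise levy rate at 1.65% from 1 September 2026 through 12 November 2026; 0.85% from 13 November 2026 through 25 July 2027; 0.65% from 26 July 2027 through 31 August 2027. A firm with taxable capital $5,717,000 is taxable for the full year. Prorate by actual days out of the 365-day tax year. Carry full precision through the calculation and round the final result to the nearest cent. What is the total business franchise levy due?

1 September – 12 November 2026: 73 days at 1.65% → $5,717,000 × 1.65% × 73/365 = $18,866.1000
13 November 2026 – 25 July 2027: 255 days at 0.85% → $5,717,000 × 0.85% × 255/365 = $33,949.5822
26 July – 31 August 2027: 37 days at 0.65% → $5,717,000 × 0.65% × 37/365 = $3,766.9548
Total = $56,582.6370

$56,582.64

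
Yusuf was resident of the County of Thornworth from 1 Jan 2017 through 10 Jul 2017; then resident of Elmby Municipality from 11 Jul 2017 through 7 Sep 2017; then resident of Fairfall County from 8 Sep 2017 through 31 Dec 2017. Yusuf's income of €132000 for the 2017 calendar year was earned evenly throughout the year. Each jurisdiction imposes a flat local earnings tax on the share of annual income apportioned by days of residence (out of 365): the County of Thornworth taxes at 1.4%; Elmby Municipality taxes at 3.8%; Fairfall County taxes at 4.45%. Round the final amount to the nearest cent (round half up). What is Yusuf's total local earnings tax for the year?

€3628.55

The County of Thornworth, 1 Jan – 10 Jul 2017: 191 days → €132000 × 1.4% × 191/365 = €967.0356
Elmby Municipality, 11 Jul – 7 Sep 2017: 59 days → €132000 × 3.8% × 59/365 = €810.8055
Fairfall County, 8 Sep – 31 Dec 2017: 115 days → €132000 × 4.45% × 115/365 = €1850.7123
Total = €3628.5534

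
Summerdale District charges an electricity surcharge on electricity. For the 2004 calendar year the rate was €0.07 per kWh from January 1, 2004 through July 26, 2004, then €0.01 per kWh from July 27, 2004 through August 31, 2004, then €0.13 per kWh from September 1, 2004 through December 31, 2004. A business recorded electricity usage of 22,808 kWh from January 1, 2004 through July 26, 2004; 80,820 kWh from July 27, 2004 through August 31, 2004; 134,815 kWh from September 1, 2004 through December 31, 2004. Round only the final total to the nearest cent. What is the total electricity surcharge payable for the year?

€19930.71

January 1 – July 26, 2004: 22,808 kWh at €0.07/kWh → €1596.56
July 27 – August 31, 2004: 80,820 kWh at €0.01/kWh → €808.20
September 1 – December 31, 2004: 134,815 kWh at €0.13/kWh → €17525.95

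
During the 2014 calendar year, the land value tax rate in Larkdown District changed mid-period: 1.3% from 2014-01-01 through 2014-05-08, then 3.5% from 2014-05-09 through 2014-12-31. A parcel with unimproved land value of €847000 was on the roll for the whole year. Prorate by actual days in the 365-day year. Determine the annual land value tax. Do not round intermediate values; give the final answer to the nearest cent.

€23110.34

2014-01-01 to 2014-05-08: 128 days at 1.3% → €847000 × 1.3% × 128/365 = €3861.3918
2014-05-09 to 2014-12-31: 237 days at 3.5% → €847000 × 3.5% × 237/365 = €19248.9452
Total = €23110.3370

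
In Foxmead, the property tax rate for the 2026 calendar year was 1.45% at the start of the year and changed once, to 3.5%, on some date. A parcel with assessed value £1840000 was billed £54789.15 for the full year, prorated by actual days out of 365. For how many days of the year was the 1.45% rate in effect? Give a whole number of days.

93 days

Let d = days at the first rate; then 365 − d days at the second rate.
£1840000 × [1.45%·d + 3.5%·(365−d)] / 365 = £54789.15
Solving gives d = 93, so the new rate took effect on 4 Apr 2026.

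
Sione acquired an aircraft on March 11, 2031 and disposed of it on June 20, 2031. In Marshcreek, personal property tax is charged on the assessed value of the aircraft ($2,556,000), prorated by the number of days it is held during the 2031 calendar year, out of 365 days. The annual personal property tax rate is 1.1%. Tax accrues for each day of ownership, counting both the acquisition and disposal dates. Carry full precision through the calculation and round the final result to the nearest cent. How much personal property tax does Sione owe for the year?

$7,857.07

Days held (March 11 – June 20, 2031): 102 out of 365
Tax = $2,556,000 × 1.1% × 102/365 = $7,857.0740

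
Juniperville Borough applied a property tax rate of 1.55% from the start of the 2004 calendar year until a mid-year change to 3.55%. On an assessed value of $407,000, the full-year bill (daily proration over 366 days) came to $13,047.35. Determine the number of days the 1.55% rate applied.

Let d = days at the first rate; then 366 − d days at the second rate.
$407,000 × [1.55%·d + 3.55%·(366−d)] / 366 = $13,047.35
Solving gives d = 63, so the new rate took effect on 4 Mar 2004.

63 days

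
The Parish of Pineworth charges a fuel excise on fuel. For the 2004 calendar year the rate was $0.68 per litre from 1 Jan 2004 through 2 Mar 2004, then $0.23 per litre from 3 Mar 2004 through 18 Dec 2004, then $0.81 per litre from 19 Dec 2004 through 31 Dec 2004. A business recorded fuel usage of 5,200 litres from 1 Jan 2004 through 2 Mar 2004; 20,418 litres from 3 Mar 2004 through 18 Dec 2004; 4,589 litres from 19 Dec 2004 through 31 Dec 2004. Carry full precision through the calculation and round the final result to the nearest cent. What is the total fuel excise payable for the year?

1 Jan – 2 Mar 2004: 5,200 litres at $0.68/litre → $3,536.00
3 Mar – 18 Dec 2004: 20,418 litres at $0.23/litre → $4,696.14
19 Dec – 31 Dec 2004: 4,589 litres at $0.81/litre → $3,717.09

$11,949.23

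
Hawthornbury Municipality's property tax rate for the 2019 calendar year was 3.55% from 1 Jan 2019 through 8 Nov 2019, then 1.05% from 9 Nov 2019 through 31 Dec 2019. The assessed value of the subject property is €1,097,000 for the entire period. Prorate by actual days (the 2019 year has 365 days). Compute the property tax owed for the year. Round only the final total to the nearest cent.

€34,961.24

1 Jan – 8 Nov 2019: 312 days at 3.55% → €1,097,000 × 3.55% × 312/365 = €33,288.6904
9 Nov – 31 Dec 2019: 53 days at 1.05% → €1,097,000 × 1.05% × 53/365 = €1,672.5493
Total = €34,961.2397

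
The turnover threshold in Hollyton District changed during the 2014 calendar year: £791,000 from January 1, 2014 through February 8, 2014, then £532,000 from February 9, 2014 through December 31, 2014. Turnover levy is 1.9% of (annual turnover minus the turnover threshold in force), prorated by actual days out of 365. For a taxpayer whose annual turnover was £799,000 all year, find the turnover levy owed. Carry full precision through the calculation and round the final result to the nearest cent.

January 1 – February 8, 2014: 39 days, exemption £791,000 → (£799,000 − £791,000) × 1.9% × 39/365 = £16.2411
February 9 – December 31, 2014: 326 days, exemption £532,000 → (£799,000 − £532,000) × 1.9% × 326/365 = £4,530.9534
Total = £4,547.1945

£4,547.19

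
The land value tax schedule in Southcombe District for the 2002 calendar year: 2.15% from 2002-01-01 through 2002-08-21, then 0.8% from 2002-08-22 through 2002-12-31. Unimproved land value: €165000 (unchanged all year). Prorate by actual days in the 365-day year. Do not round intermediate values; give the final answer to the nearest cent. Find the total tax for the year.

€2741.94

2002-01-01 to 2002-08-21: 233 days at 2.15% → €165000 × 2.15% × 233/365 = €2264.5685
2002-08-22 to 2002-12-31: 132 days at 0.8% → €165000 × 0.8% × 132/365 = €477.3699
Total = €2741.9384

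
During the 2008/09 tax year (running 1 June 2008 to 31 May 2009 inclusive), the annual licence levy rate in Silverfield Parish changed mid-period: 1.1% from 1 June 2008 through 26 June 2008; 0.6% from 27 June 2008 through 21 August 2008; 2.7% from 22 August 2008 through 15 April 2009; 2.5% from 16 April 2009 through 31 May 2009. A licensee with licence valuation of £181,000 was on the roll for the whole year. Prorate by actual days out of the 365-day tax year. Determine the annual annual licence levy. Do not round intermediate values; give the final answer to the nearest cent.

£4,051.92

1 June – 26 June 2008: 26 days at 1.1% → £181,000 × 1.1% × 26/365 = £141.8247
27 June – 21 August 2008: 56 days at 0.6% → £181,000 × 0.6% × 56/365 = £166.6192
22 August 2008 – 15 April 2009: 237 days at 2.7% → £181,000 × 2.7% × 237/365 = £3,173.2027
16 April – 31 May 2009: 46 days at 2.5% → £181,000 × 2.5% × 46/365 = £570.2740
Total = £4,051.9205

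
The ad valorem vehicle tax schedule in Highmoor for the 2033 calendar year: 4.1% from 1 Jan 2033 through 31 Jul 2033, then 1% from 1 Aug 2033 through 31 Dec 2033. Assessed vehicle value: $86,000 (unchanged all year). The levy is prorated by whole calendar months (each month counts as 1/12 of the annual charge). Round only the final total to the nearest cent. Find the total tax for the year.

$2,415.17

1 Jan – 31 Jul 2033: 7 months at 4.1% → $86,000 × 4.1% × 7/12 = $2,056.8333
1 Aug – 31 Dec 2033: 5 months at 1% → $86,000 × 1% × 5/12 = $358.3333
Total = $2,415.1667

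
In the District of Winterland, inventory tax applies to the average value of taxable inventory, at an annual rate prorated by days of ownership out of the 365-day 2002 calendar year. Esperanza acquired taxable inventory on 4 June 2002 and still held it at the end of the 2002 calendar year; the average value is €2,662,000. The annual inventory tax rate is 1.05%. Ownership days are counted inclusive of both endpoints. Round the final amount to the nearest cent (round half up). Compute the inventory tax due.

€16,157.98

Days held (4 June – 31 December 2002): 211 out of 365
Tax = €2,662,000 × 1.05% × 211/365 = €16,157.9753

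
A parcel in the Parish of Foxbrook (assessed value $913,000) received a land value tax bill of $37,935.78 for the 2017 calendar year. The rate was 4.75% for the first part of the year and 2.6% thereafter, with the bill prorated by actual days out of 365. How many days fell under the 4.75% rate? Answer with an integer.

264 days

Let d = days at the first rate; then 365 − d days at the second rate.
$913,000 × [4.75%·d + 2.6%·(365−d)] / 365 = $37,935.78
Solving gives d = 264, so the new rate took effect on 22 Sep 2017.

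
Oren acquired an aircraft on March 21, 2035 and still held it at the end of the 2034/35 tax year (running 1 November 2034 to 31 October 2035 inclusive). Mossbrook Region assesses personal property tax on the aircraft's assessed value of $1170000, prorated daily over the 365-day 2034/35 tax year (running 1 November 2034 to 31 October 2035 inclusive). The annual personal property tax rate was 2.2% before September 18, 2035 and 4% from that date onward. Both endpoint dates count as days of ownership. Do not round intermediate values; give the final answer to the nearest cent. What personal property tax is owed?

$18405.86

March 21 – September 17, 2035: 181 days at 2.2% → $1170000 × 2.2% × 181/365 = $12764.2192
September 18 – October 31, 2035: 44 days at 4% → $1170000 × 4% × 44/365 = $5641.6438
Total = $18405.8630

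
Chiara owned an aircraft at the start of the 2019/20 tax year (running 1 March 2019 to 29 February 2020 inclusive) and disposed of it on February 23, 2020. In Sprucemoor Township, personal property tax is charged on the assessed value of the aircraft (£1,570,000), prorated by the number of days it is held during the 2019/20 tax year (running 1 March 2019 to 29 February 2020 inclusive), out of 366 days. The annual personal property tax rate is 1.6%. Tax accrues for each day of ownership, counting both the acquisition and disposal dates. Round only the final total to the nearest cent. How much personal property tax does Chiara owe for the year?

Days held (March 1, 2019 – February 23, 2020): 360 out of 366
Tax = £1,570,000 × 1.6% × 360/366 = £24,708.1967

£24,708.20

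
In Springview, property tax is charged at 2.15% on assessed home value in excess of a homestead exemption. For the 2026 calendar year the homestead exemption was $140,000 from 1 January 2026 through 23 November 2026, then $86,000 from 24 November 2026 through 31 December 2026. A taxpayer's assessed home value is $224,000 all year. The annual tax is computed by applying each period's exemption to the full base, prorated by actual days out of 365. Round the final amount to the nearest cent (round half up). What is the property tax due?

1 January – 23 November 2026: 327 days, exemption $140,000 → ($224,000 − $140,000) × 2.15% × 327/365 = $1,617.9781
24 November – 31 December 2026: 38 days, exemption $86,000 → ($224,000 − $86,000) × 2.15% × 38/365 = $308.8932
Total = $1,926.8712

$1,926.87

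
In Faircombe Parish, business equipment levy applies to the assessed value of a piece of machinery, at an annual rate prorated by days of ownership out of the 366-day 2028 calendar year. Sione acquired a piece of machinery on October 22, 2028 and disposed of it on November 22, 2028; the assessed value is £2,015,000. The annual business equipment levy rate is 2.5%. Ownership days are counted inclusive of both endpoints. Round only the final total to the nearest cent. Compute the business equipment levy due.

£4,404.37

Days held (October 22 – November 22, 2028): 32 out of 366
Tax = £2,015,000 × 2.5% × 32/366 = £4,404.3716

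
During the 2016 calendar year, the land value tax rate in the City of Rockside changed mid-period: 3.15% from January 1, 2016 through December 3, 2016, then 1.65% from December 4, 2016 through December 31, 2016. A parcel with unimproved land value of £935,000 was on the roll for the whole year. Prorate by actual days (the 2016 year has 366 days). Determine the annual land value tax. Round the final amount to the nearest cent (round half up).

January 1 – December 3, 2016: 338 days at 3.15% → £935,000 × 3.15% × 338/366 = £27,199.3033
December 4 – December 31, 2016: 28 days at 1.65% → £935,000 × 1.65% × 28/366 = £1,180.2459
Total = £28,379.5492

£28,379.55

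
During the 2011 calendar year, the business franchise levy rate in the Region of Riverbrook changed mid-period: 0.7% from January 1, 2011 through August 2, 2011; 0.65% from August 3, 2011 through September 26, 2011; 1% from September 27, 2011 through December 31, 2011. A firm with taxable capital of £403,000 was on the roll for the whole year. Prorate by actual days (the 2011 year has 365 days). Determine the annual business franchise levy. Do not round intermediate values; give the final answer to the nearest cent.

January 1 – August 2, 2011: 214 days at 0.7% → £403,000 × 0.7% × 214/365 = £1,653.9562
August 3 – September 26, 2011: 55 days at 0.65% → £403,000 × 0.65% × 55/365 = £394.7192
September 27 – December 31, 2011: 96 days at 1% → £403,000 × 1% × 96/365 = £1,059.9452
Total = £3,108.6205

£3,108.62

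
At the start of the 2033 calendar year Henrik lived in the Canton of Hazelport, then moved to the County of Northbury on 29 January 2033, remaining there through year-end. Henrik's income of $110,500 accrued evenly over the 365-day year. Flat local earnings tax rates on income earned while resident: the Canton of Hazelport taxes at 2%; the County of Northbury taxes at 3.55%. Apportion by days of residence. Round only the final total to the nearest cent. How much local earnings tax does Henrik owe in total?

The Canton of Hazelport, 1 January – 28 January 2033: 28 days → $110,500 × 2% × 28/365 = $169.5342
The County of Northbury, 29 January – 31 December 2033: 337 days → $110,500 × 3.55% × 337/365 = $3,621.8267
Total = $3,791.3610

$3,791.36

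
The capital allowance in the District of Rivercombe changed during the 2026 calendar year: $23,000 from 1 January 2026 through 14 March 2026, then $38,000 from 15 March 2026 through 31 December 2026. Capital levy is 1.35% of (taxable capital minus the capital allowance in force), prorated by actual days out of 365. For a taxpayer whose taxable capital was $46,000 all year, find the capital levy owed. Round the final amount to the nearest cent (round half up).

$148.50

1 January – 14 March 2026: 73 days, exemption $23,000 → ($46,000 − $23,000) × 1.35% × 73/365 = $62.1000
15 March – 31 December 2026: 292 days, exemption $38,000 → ($46,000 − $38,000) × 1.35% × 292/365 = $86.4000
Total = $148.5000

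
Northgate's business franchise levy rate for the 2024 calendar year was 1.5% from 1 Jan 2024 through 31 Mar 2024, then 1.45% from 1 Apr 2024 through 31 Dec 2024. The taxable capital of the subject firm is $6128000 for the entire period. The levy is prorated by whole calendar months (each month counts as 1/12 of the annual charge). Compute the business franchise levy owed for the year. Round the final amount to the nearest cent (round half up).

$89622.00

1 Jan – 31 Mar 2024: 3 months at 1.5% → $6128000 × 1.5% × 3/12 = $22980.0000
1 Apr – 31 Dec 2024: 9 months at 1.45% → $6128000 × 1.45% × 9/12 = $66642.0000
Total = $89622.0000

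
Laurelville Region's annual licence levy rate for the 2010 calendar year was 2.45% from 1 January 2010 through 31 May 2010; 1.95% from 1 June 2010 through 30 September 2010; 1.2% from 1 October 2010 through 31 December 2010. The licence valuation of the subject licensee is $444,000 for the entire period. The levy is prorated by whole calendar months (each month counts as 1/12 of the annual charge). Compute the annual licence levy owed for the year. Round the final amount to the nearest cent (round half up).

1 January – 31 May 2010: 5 months at 2.45% → $444,000 × 2.45% × 5/12 = $4,532.5000
1 June – 30 September 2010: 4 months at 1.95% → $444,000 × 1.95% × 4/12 = $2,886.0000
1 October – 31 December 2010: 3 months at 1.2% → $444,000 × 1.2% × 3/12 = $1,332.0000
Total = $8,750.5000

$8,750.50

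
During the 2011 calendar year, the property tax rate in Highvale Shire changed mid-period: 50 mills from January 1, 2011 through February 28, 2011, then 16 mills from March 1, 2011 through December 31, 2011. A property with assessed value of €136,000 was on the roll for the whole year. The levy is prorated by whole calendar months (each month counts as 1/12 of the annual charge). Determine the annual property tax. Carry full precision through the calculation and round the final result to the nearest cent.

January 1 – February 28, 2011: 2 months at 50 mills → €136,000 × 5% × 2/12 = €1,133.3333
March 1 – December 31, 2011: 10 months at 16 mills → €136,000 × 1.6% × 10/12 = €1,813.3333
Total = €2,946.6667

€2,946.67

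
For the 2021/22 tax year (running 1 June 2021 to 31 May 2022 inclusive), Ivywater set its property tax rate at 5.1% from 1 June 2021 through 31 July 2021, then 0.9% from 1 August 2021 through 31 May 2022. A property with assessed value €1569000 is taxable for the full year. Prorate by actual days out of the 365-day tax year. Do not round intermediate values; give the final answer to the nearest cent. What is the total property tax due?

1 June – 31 July 2021: 61 days at 5.1% → €1569000 × 5.1% × 61/365 = €13373.0384
1 August 2021 – 31 May 2022: 304 days at 0.9% → €1569000 × 0.9% × 304/365 = €11761.0521
Total = €25134.0904

€25134.09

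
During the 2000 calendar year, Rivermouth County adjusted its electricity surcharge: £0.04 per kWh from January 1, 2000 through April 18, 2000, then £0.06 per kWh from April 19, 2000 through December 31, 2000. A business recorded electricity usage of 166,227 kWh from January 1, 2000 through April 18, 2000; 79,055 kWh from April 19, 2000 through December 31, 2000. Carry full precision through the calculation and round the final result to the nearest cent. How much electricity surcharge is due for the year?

January 1 – April 18, 2000: 166,227 kWh at £0.04/kWh → £6,649.08
April 19 – December 31, 2000: 79,055 kWh at £0.06/kWh → £4,743.30

£11,392.38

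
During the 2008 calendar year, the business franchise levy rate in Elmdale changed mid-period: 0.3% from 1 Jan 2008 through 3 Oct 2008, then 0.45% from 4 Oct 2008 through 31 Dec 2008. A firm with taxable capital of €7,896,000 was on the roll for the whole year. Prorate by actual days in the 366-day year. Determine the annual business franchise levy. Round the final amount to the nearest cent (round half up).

1 Jan – 3 Oct 2008: 277 days at 0.3% → €7,896,000 × 0.3% × 277/366 = €17,927.8033
4 Oct – 31 Dec 2008: 89 days at 0.45% → €7,896,000 × 0.45% × 89/366 = €8,640.2951
Total = €26,568.0984

€26,568.10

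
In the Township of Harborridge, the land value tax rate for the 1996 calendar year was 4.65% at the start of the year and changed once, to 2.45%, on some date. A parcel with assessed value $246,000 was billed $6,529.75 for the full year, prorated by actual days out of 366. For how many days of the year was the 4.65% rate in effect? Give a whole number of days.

34 days

Let d = days at the first rate; then 366 − d days at the second rate.
$246,000 × [4.65%·d + 2.45%·(366−d)] / 366 = $6,529.75
Solving gives d = 34, so the new rate took effect on 4 February 1996.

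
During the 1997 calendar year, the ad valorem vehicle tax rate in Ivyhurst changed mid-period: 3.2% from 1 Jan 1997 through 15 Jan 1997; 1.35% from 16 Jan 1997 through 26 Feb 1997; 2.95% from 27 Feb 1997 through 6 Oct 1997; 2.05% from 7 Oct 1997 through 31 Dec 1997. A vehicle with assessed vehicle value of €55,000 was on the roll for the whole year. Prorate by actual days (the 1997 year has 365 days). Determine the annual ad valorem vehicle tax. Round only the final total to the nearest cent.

€1,410.26

1 Jan – 15 Jan 1997: 15 days at 3.2% → €55,000 × 3.2% × 15/365 = €72.3288
16 Jan – 26 Feb 1997: 42 days at 1.35% → €55,000 × 1.35% × 42/365 = €85.4384
27 Feb – 6 Oct 1997: 222 days at 2.95% → €55,000 × 2.95% × 222/365 = €986.8356
7 Oct – 31 Dec 1997: 86 days at 2.05% → €55,000 × 2.05% × 86/365 = €265.6575
Total = €1,410.2603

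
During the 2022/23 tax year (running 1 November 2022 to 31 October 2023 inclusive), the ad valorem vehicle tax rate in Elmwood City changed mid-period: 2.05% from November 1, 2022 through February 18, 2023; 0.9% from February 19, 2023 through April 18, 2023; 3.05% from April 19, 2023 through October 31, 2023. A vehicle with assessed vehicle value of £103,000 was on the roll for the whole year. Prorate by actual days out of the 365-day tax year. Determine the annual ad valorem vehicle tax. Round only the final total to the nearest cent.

November 1, 2022 – February 18, 2023: 110 days at 2.05% → £103,000 × 2.05% × 110/365 = £636.3425
February 19 – April 18, 2023: 59 days at 0.9% → £103,000 × 0.9% × 59/365 = £149.8438
April 19 – October 31, 2023: 196 days at 3.05% → £103,000 × 3.05% × 196/365 = £1,686.9425
Total = £2,473.1288

£2,473.13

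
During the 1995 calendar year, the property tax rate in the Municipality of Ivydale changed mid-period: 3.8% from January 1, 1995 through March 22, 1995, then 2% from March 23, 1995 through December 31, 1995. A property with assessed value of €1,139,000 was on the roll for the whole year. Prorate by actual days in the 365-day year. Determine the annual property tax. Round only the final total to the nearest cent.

January 1 – March 22, 1995: 81 days at 3.8% → €1,139,000 × 3.8% × 81/365 = €9,605.0466
March 23 – December 31, 1995: 284 days at 2% → €1,139,000 × 2% × 284/365 = €17,724.7123
Total = €27,329.7589

€27,329.76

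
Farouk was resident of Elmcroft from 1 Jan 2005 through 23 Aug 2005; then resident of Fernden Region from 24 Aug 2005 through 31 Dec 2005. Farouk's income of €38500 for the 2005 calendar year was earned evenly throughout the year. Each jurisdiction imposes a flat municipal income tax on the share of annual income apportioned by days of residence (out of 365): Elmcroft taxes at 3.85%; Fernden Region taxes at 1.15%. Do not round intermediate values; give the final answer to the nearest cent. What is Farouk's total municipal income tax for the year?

€1112.02

Elmcroft, 1 Jan – 23 Aug 2005: 235 days → €38500 × 3.85% × 235/365 = €954.3253
Fernden Region, 24 Aug – 31 Dec 2005: 130 days → €38500 × 1.15% × 130/365 = €157.6918
Total = €1112.0171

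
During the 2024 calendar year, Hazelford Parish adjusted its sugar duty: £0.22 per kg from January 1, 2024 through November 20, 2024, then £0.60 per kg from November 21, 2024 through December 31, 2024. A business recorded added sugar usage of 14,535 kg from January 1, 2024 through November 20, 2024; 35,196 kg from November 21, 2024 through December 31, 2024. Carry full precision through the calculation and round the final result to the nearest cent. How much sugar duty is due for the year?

£24,315.30

January 1 – November 20, 2024: 14,535 kg at £0.22/kg → £3,197.70
November 21 – December 31, 2024: 35,196 kg at £0.60/kg → £21,117.60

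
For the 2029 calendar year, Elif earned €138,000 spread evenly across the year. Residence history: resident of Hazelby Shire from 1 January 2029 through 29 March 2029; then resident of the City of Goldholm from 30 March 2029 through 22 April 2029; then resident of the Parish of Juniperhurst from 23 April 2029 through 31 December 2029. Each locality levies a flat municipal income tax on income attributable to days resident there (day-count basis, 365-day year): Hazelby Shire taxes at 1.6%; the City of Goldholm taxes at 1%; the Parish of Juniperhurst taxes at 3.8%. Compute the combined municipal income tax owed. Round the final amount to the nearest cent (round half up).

Hazelby Shire, 1 January – 29 March 2029: 88 days → €138,000 × 1.6% × 88/365 = €532.3397
The City of Goldholm, 30 March – 22 April 2029: 24 days → €138,000 × 1% × 24/365 = €90.7397
The Parish of Juniperhurst, 23 April – 31 December 2029: 253 days → €138,000 × 3.8% × 253/365 = €3,634.8822
Total = €4,257.9616

€4,257.96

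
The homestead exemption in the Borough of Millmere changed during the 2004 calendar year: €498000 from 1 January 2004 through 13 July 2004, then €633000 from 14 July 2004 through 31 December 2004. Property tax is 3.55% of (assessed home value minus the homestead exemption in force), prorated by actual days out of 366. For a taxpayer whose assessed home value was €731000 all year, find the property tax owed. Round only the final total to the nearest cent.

1 January – 13 July 2004: 195 days, exemption €498000 → (€731000 − €498000) × 3.55% × 195/366 = €4406.9467
14 July – 31 December 2004: 171 days, exemption €633000 → (€731000 − €633000) × 3.55% × 171/366 = €1625.4344
Total = €6032.3811

€6032.38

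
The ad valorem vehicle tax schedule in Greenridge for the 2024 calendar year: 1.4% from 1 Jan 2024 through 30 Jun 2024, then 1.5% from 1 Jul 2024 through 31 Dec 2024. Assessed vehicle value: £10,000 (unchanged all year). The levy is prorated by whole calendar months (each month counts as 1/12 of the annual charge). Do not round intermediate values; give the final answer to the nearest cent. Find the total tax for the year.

1 Jan – 30 Jun 2024: 6 months at 1.4% → £10,000 × 1.4% × 6/12 = £70.0000
1 Jul – 31 Dec 2024: 6 months at 1.5% → £10,000 × 1.5% × 6/12 = £75.0000
Total = £145.0000

£145.00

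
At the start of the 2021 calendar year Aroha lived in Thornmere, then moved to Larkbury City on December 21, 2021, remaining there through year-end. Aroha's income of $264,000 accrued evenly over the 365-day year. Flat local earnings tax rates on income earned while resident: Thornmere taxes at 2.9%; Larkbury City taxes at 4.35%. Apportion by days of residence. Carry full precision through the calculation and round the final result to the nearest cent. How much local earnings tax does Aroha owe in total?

Thornmere, January 1 – December 20, 2021: 354 days → $264,000 × 2.9% × 354/365 = $7,425.2712
Larkbury City, December 21 – December 31, 2021: 11 days → $264,000 × 4.35% × 11/365 = $346.0932
Total = $7,771.3644

$7,771.36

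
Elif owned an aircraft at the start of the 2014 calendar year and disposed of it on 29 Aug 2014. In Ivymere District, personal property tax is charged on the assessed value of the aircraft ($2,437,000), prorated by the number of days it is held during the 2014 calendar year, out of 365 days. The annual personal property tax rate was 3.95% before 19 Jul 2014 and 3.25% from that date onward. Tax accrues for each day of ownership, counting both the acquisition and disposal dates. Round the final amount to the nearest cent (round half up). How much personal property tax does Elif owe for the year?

1 Jan – 18 Jul 2014: 199 days at 3.95% → $2,437,000 × 3.95% × 199/365 = $52,482.2973
19 Jul – 29 Aug 2014: 42 days at 3.25% → $2,437,000 × 3.25% × 42/365 = $9,113.7123
Total = $61,596.0096

$61,596.01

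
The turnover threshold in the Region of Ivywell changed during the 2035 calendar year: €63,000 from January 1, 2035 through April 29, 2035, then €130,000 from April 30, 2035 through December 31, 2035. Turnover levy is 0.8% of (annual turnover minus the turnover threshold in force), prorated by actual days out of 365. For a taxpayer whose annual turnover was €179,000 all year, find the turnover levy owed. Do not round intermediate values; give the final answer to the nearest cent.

€566.75

January 1 – April 29, 2035: 119 days, exemption €63,000 → (€179,000 − €63,000) × 0.8% × 119/365 = €302.5534
April 30 – December 31, 2035: 246 days, exemption €130,000 → (€179,000 − €130,000) × 0.8% × 246/365 = €264.1973
Total = €566.7507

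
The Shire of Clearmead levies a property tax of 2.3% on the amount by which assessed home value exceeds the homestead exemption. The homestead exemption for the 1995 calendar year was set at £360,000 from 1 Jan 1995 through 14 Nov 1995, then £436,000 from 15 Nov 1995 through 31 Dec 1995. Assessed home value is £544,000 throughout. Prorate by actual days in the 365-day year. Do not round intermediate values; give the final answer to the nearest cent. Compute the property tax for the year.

£4,006.92

1 Jan – 14 Nov 1995: 318 days, exemption £360,000 → (£544,000 − £360,000) × 2.3% × 318/365 = £3,687.0575
15 Nov – 31 Dec 1995: 47 days, exemption £436,000 → (£544,000 − £436,000) × 2.3% × 47/365 = £319.8575
Total = £4,006.9151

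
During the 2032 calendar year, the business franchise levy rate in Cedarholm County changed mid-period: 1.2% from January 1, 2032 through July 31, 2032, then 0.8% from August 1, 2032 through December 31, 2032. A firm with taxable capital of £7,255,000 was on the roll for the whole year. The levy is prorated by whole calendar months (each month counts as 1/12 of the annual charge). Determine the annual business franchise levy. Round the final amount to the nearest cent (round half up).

£74,968.33

January 1 – July 31, 2032: 7 months at 1.2% → £7,255,000 × 1.2% × 7/12 = £50,785.0000
August 1 – December 31, 2032: 5 months at 0.8% → £7,255,000 × 0.8% × 5/12 = £24,183.3333
Total = £74,968.3333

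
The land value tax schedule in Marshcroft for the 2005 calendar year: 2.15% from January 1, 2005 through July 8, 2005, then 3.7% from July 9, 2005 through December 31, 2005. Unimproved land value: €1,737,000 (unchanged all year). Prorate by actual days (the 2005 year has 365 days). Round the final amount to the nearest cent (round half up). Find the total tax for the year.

January 1 – July 8, 2005: 189 days at 2.15% → €1,737,000 × 2.15% × 189/365 = €19,337.8068
July 9 – December 31, 2005: 176 days at 3.7% → €1,737,000 × 3.7% × 176/365 = €30,989.9836
Total = €50,327.7904

€50,327.79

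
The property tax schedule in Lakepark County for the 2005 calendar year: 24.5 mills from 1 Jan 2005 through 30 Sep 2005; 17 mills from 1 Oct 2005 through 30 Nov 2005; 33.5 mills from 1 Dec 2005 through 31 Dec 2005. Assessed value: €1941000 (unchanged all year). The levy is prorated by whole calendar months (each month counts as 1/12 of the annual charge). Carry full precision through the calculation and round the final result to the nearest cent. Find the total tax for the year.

1 Jan – 30 Sep 2005: 9 months at 24.5 mills → €1941000 × 2.45% × 9/12 = €35665.8750
1 Oct – 30 Nov 2005: 2 months at 17 mills → €1941000 × 1.7% × 2/12 = €5499.5000
1 Dec – 31 Dec 2005: 1 month at 33.5 mills → €1941000 × 3.35% × 1/12 = €5418.6250
Total = €46584.0000

€46584.00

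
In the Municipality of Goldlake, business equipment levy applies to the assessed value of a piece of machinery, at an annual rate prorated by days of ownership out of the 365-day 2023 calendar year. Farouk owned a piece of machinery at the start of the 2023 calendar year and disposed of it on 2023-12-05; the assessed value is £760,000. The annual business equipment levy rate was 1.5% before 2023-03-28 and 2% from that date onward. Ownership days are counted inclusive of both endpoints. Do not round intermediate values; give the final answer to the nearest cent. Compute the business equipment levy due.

2023-01-01 to 2023-03-27: 86 days at 1.5% → £760,000 × 1.5% × 86/365 = £2,686.0274
2023-03-28 to 2023-12-05: 253 days at 2% → £760,000 × 2% × 253/365 = £10,535.8904
Total = £13,221.9178

£13,221.92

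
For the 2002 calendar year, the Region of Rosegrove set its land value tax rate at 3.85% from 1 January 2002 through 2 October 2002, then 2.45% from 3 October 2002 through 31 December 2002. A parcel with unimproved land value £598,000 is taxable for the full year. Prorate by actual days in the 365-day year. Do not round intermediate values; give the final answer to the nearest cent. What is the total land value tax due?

1 January – 2 October 2002: 275 days at 3.85% → £598,000 × 3.85% × 275/365 = £17,346.0959
3 October – 31 December 2002: 90 days at 2.45% → £598,000 × 2.45% × 90/365 = £3,612.5753
Total = £20,958.6712

£20,958.67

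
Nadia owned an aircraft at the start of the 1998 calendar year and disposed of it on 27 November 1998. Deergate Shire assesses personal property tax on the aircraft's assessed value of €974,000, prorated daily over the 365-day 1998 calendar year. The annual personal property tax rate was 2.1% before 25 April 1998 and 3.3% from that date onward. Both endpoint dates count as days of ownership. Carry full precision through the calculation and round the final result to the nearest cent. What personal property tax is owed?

€25,497.45

1 January – 24 April 1998: 114 days at 2.1% → €974,000 × 2.1% × 114/365 = €6,388.3726
25 April – 27 November 1998: 217 days at 3.3% → €974,000 × 3.3% × 217/365 = €19,109.0795
Total = €25,497.4521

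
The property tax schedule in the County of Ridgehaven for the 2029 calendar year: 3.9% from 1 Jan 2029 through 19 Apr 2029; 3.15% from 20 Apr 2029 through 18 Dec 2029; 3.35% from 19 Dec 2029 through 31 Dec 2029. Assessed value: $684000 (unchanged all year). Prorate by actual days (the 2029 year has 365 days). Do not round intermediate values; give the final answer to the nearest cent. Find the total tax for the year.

$23126.70

1 Jan – 19 Apr 2029: 109 days at 3.9% → $684000 × 3.9% × 109/365 = $7966.2575
20 Apr – 18 Dec 2029: 243 days at 3.15% → $684000 × 3.15% × 243/365 = $14344.3233
19 Dec – 31 Dec 2029: 13 days at 3.35% → $684000 × 3.35% × 13/365 = $816.1151
Total = $23126.6959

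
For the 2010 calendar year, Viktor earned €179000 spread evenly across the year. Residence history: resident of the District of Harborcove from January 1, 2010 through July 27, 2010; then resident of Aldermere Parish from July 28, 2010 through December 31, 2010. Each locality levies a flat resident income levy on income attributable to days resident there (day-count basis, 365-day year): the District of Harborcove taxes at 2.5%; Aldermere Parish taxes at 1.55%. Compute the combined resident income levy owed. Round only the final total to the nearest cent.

€3743.55

The District of Harborcove, January 1 – July 27, 2010: 208 days → €179000 × 2.5% × 208/365 = €2550.1370
Aldermere Parish, July 28 – December 31, 2010: 157 days → €179000 × 1.55% × 157/365 = €1193.4151
Total = €3743.5521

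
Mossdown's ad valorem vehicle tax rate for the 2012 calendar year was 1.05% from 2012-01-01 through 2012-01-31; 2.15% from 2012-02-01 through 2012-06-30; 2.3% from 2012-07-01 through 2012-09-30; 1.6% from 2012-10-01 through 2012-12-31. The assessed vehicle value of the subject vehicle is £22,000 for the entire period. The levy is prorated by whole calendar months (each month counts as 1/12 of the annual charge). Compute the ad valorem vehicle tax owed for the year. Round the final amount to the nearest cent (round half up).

2012-01-01 to 2012-01-31: 1 month at 1.05% → £22,000 × 1.05% × 1/12 = £19.2500
2012-02-01 to 2012-06-30: 5 months at 2.15% → £22,000 × 2.15% × 5/12 = £197.0833
2012-07-01 to 2012-09-30: 3 months at 2.3% → £22,000 × 2.3% × 3/12 = £126.5000
2012-10-01 to 2012-12-31: 3 months at 1.6% → £22,000 × 1.6% × 3/12 = £88.0000
Total = £430.8333

£430.83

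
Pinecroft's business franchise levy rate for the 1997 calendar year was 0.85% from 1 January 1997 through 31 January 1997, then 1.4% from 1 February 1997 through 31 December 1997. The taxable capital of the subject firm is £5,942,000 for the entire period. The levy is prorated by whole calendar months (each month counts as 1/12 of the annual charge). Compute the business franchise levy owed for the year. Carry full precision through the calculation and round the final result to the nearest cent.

1 January – 31 January 1997: 1 month at 0.85% → £5,942,000 × 0.85% × 1/12 = £4,208.9167
1 February – 31 December 1997: 11 months at 1.4% → £5,942,000 × 1.4% × 11/12 = £76,255.6667
Total = £80,464.5833

£80,464.58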